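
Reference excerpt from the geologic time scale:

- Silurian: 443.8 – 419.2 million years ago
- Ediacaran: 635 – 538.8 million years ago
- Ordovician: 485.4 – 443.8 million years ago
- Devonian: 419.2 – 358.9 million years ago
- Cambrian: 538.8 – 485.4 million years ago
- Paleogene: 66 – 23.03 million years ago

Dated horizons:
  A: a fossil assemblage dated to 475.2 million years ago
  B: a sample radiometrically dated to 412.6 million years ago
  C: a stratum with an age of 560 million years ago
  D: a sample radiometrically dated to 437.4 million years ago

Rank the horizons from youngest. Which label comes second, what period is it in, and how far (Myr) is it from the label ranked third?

Sorted youngest-first by Ma: B (412.6), D (437.4), A (475.2), C (560).
The second youngest is D at 437.4 Ma, which lies in 443.8–419.2 Ma: the Silurian.
The third youngest is A at 475.2 Ma; separation = |437.4 − 475.2| = 37.8 Myr.

D, in the Silurian; 37.8 million years to A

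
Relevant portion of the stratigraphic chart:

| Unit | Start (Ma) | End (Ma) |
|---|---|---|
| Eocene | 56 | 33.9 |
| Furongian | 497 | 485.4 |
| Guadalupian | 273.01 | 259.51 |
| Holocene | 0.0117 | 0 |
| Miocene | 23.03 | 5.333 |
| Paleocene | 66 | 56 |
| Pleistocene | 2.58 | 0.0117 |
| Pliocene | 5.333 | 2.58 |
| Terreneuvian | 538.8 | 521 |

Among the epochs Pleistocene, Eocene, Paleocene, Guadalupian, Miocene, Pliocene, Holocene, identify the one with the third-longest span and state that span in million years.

Durations: Pleistocene 2.5683; Eocene 22.1; Paleocene 10; Guadalupian 13.5; Miocene 17.697; Pliocene 2.753; Holocene 0.0117 Myr.
Sorted longest-first: Eocene (22.1), Miocene (17.697), Guadalupian (13.5), Paleocene (10), Pliocene (2.753), Pleistocene (2.5683), Holocene (0.0117).
The third longest is Guadalupian at 13.5 Myr.

Guadalupian, 13.5 million years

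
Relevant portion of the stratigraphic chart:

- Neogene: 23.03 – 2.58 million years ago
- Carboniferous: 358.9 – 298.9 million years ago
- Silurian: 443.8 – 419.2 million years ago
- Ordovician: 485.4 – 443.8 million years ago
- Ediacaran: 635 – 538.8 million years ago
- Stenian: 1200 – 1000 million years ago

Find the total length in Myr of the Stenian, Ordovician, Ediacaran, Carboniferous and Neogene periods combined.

Duration is start − end for each: (1200 − 1000) + (485.4 − 443.8) + (635 − 538.8) + (358.9 − 298.9) + (23.03 − 2.58).
That is 200 + 41.6 + 96.2 + 60 + 20.45, which totals 418.25 million years.

418.25 million years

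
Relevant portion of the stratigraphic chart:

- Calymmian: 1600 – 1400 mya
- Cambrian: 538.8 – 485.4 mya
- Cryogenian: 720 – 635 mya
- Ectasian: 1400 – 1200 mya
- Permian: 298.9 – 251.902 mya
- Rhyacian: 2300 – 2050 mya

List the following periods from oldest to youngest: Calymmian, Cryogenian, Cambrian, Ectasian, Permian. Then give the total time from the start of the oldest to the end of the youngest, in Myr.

From the excerpt: Calymmian 1600–1400; Cryogenian 720–635; Cambrian 538.8–485.4; Ectasian 1400–1200; Permian 298.9–251.902 (Ma).
Larger Ma is earlier, so the oldest is Calymmian and the youngest is Permian; oldest to youngest: Calymmian, Ectasian, Cryogenian, Cambrian, Permian.
Oldest start 1600 minus youngest end 251.902 gives 1348.098 Myr overall.

Calymmian → Ectasian → Cryogenian → Cambrian → Permian; total span 1348.098 Myr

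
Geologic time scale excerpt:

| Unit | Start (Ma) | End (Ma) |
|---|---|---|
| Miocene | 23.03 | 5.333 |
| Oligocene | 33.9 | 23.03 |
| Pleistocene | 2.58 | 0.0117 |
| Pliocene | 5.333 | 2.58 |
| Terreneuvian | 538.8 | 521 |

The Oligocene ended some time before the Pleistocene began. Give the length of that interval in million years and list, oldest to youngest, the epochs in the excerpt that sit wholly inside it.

The Oligocene closes at 23.03 Ma and the Pleistocene opens at 2.58 Ma, so the interval is 23.03 − 2.58 = 20.45 Myr.
An epoch fits inside if it starts at or after 23.03 Ma and ends at or before 2.58 Ma; oldest first that gives Miocene, Pliocene.

20.45 million years; Miocene, Pliocene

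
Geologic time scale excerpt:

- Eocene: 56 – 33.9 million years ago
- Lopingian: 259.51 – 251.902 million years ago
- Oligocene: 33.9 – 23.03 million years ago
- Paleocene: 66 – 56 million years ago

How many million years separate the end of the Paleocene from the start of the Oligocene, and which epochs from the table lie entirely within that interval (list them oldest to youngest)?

End of Paleocene = 56 Ma; start of Oligocene = 33.9 Ma.
Gap = 56 − 33.9 = 22.1 Myr.
Epochs wholly inside 56–33.9 Ma: Eocene (56–33.9).

22.1 million years; Eocene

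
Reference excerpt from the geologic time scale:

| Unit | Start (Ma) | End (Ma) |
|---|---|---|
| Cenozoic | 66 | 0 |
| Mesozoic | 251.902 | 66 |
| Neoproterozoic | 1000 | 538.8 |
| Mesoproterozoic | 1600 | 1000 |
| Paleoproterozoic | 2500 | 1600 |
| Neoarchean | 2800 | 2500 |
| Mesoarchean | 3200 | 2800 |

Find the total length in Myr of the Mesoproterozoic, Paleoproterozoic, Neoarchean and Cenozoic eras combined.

1866 million years

Duration is start − end for each: (1600 − 1000) + (2500 − 1600) + (2800 − 2500) + (66 − 0).
That is 600 + 900 + 300 + 66, which totals 1866 million years.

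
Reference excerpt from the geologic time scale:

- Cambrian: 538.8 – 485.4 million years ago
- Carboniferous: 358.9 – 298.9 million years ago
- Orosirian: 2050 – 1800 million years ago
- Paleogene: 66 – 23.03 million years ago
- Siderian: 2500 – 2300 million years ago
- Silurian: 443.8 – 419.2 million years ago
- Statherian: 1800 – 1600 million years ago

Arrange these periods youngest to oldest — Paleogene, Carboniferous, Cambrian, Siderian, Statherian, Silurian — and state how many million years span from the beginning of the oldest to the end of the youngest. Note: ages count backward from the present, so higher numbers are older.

Start ages (Ma): Siderian 2500, Statherian 1800, Cambrian 538.8, Silurian 443.8, Carboniferous 358.9, Paleogene 66.
Ordered youngest to oldest: Paleogene, Carboniferous, Silurian, Cambrian, Statherian, Siderian.
Span = 2500 − 23.03 = 2476.97 Myr.

Paleogene → Carboniferous → Silurian → Cambrian → Statherian → Siderian; total span 2476.97 Myr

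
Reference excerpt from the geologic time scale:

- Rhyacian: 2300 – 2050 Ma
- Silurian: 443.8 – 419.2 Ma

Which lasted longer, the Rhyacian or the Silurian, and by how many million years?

Rhyacian, by 225.4 million years

Rhyacian: 2300 − 2050 = 250 Myr.
Silurian: 443.8 − 419.2 = 24.6 Myr.
Difference: 250 − 24.6 = 225.4 Myr, so the Rhyacian was longer.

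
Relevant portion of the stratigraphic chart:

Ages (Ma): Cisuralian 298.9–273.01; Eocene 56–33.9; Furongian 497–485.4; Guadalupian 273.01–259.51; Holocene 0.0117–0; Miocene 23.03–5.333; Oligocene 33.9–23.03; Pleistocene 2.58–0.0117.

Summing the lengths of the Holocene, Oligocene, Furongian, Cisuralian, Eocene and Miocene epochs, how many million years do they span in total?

Duration is start − end for each: (0.0117 − 0) + (33.9 − 23.03) + (497 − 485.4) + (298.9 − 273.01) + (56 − 33.9) + (23.03 − 5.333).
That is 0.0117 + 10.87 + 11.6 + 25.89 + 22.1 + 17.697, which totals 88.1687 million years.

88.1687 million years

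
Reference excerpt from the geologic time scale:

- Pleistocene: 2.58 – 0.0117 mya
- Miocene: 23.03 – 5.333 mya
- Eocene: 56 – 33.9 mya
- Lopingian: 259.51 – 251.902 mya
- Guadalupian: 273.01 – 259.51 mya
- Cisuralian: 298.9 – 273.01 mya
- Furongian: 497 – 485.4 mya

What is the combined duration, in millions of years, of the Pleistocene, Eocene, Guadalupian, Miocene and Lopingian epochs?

Duration is start − end for each: (2.58 − 0.0117) + (56 − 33.9) + (273.01 − 259.51) + (23.03 − 5.333) + (259.51 − 251.902).
That is 2.5683 + 22.1 + 13.5 + 17.697 + 7.608, which totals 63.4733 million years.

63.4733 million years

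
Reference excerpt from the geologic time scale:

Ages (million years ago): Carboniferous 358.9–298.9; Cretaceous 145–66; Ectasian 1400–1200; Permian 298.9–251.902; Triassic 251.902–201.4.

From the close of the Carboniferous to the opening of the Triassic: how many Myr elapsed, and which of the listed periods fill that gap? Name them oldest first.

End of Carboniferous = 298.9 Ma; start of Triassic = 251.902 Ma.
Gap = 298.9 − 251.902 = 46.998 Myr.
Periods wholly inside 298.9–251.902 Ma: Permian (298.9–251.902).

46.998 million years; Permian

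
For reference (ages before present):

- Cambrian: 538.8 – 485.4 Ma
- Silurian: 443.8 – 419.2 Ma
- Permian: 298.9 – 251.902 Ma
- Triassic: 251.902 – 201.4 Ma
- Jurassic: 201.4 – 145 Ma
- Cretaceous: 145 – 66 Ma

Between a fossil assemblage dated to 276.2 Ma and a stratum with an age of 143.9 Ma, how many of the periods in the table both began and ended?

2

The older date is 276.2 Ma and the younger is 143.9 Ma.
Periods with start < 276.2 and end > 143.9 Ma: Triassic (251.902–201.4), Jurassic (201.4–145).
That is 2 complete periods.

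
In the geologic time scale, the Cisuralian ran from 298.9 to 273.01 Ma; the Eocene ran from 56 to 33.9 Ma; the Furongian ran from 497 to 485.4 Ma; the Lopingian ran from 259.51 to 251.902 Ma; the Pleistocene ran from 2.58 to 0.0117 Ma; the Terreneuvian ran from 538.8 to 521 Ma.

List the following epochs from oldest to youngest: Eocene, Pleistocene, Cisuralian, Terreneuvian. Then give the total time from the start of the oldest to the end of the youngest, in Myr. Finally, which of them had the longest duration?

Terreneuvian → Cisuralian → Eocene → Pleistocene; total span 538.7883 Myr; longest is Cisuralian

Start ages (Ma): Terreneuvian 538.8, Cisuralian 298.9, Eocene 56, Pleistocene 2.58.
Ordered oldest to youngest: Terreneuvian, Cisuralian, Eocene, Pleistocene.
Span = 538.8 − 0.0117 = 538.7883 Myr.
Durations: Pleistocene 2.5683, Terreneuvian 17.8, Eocene 22.1, Cisuralian 25.89 → longest is Cisuralian (25.89 Myr).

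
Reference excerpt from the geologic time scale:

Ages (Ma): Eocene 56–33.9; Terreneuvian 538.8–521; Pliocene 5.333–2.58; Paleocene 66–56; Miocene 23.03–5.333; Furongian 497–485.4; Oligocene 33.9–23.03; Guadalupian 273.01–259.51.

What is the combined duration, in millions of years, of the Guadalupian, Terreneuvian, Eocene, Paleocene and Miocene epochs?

81.097 million years

Each duration: Guadalupian = 13.5; Terreneuvian = 17.8; Eocene = 22.1; Paleocene = 10; Miocene = 17.697.
Sum: 13.5 + 17.8 + 22.1 + 10 + 17.697 = 81.097 Myr.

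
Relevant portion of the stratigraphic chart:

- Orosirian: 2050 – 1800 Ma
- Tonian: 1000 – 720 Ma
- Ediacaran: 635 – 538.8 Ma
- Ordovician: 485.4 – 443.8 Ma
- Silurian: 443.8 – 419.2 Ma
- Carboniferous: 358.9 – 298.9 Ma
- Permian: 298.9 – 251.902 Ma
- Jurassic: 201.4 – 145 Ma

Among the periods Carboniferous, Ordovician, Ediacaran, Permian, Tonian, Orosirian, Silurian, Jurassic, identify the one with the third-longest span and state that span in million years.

Durations: Carboniferous 60; Ordovician 41.6; Ediacaran 96.2; Permian 46.998; Tonian 280; Orosirian 250; Silurian 24.6; Jurassic 56.4 Myr.
Sorted longest-first: Tonian (280), Orosirian (250), Ediacaran (96.2), Carboniferous (60), Jurassic (56.4), Permian (46.998), Ordovician (41.6), Silurian (24.6).
The third longest is Ediacaran at 96.2 Myr.

Ediacaran, 96.2 million years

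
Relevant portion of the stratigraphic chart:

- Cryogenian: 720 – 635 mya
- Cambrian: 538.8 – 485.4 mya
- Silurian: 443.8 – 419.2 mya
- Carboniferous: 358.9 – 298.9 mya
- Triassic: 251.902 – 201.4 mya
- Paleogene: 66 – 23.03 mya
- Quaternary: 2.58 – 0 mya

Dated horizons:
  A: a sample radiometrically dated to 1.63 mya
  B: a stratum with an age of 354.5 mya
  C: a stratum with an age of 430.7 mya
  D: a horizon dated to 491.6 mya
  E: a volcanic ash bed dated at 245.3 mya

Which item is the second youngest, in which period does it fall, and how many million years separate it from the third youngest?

Sorted youngest-first by Ma: A (1.63), E (245.3), B (354.5), C (430.7), D (491.6).
The second youngest is E at 245.3 Ma, which lies in 251.902–201.4 Ma: the Triassic.
The third youngest is B at 354.5 Ma; separation = |245.3 − 354.5| = 109.2 Myr.

E, in the Triassic; 109.2 million years to B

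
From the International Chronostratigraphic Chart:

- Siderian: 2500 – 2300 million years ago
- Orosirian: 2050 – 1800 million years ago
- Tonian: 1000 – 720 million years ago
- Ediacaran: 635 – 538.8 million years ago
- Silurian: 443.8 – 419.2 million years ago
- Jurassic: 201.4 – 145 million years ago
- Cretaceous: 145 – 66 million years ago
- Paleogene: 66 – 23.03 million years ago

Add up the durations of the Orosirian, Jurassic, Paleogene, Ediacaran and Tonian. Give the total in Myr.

725.57 million years

Each duration: Orosirian = 250; Jurassic = 56.4; Paleogene = 42.97; Ediacaran = 96.2; Tonian = 280.
Sum: 250 + 56.4 + 42.97 + 96.2 + 280 = 725.57 Myr.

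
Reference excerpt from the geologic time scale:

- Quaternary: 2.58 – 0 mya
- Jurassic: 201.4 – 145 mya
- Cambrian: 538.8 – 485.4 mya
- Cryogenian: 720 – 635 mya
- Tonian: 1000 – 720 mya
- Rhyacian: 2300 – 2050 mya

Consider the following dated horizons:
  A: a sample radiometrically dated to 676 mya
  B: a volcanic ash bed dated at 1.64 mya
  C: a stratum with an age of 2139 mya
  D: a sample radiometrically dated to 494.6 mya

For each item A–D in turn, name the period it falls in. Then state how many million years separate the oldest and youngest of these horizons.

A — Cryogenian; B — Quaternary; C — Rhyacian; D — Cambrian; span 2137.36 million years

A: 676 Ma lies in 720–635 Ma, so Cryogenian.
B: 1.64 Ma lies in 2.58–0 Ma, so Quaternary.
C: 2139 Ma lies in 2300–2050 Ma, so Rhyacian.
D: 494.6 Ma lies in 538.8–485.4 Ma, so Cambrian.
Oldest = 2139 Ma, youngest = 1.64 Ma → span 2137.36 Myr.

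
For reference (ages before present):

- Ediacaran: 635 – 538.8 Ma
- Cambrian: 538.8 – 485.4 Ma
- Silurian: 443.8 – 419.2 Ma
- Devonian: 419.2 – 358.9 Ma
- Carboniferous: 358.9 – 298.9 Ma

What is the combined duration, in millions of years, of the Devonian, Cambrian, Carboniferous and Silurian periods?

198.3 million years

Each duration: Devonian = 60.3; Cambrian = 53.4; Carboniferous = 60; Silurian = 24.6.
Sum: 60.3 + 53.4 + 60 + 24.6 = 198.3 Myr.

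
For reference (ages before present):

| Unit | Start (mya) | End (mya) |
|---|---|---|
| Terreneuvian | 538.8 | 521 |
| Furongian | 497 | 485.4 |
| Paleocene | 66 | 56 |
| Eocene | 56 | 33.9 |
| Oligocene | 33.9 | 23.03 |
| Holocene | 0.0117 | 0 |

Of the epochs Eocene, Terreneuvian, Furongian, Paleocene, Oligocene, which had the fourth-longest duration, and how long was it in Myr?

Oligocene, 10.87 million years

Durations: Eocene 22.1; Terreneuvian 17.8; Furongian 11.6; Paleocene 10; Oligocene 10.87 Myr.
Sorted longest-first: Eocene (22.1), Terreneuvian (17.8), Furongian (11.6), Oligocene (10.87), Paleocene (10).
The fourth longest is Oligocene at 10.87 Myr.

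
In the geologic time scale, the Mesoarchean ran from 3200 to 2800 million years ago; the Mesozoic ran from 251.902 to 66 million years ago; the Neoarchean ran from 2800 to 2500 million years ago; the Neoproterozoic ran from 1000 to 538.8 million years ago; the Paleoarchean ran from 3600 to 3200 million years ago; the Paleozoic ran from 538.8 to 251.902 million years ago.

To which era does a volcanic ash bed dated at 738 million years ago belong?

Neoproterozoic

738 Ma lies between 1000 and 538.8 Ma, so it falls in the Neoproterozoic.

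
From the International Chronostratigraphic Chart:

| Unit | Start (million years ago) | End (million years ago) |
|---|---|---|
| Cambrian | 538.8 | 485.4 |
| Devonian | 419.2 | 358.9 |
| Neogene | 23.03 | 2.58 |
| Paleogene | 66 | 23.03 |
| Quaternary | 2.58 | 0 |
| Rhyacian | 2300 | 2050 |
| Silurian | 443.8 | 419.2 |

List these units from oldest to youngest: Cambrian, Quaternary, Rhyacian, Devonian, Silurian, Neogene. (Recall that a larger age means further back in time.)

Sorting by start age (descending Ma, since larger Ma = older): Rhyacian began 2300, Cambrian began 538.8, Silurian began 443.8, Devonian began 419.2, Neogene began 23.03, Quaternary began 2.58.

Rhyacian → Cambrian → Silurian → Devonian → Neogene → Quaternary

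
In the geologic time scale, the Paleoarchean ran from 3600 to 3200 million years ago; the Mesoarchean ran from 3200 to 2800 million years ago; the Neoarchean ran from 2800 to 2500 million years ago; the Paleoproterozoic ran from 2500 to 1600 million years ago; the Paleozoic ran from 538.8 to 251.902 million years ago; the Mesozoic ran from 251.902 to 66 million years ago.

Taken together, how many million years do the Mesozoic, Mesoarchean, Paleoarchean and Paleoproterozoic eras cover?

1885.902 million years

Duration is start − end for each: (251.902 − 66) + (3200 − 2800) + (3600 − 3200) + (2500 − 1600).
That is 185.902 + 400 + 400 + 900, which totals 1885.902 million years.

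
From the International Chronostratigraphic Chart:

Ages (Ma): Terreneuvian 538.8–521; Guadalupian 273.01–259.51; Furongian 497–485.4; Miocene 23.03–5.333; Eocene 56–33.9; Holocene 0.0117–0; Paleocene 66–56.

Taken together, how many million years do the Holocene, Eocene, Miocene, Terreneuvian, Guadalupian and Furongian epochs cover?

82.7087 million years

Duration is start − end for each: (0.0117 − 0) + (56 − 33.9) + (23.03 − 5.333) + (538.8 − 521) + (273.01 − 259.51) + (497 − 485.4).
That is 0.0117 + 22.1 + 17.697 + 17.8 + 13.5 + 11.6, which totals 82.7087 million years.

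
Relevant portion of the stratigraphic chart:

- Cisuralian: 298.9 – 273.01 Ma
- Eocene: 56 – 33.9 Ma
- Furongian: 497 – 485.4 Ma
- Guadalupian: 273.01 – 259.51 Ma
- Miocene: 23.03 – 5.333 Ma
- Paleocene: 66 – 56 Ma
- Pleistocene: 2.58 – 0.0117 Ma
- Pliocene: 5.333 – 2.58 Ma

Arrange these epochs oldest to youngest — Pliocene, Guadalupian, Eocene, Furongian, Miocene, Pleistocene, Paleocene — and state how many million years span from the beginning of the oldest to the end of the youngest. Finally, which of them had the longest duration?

Start ages (Ma): Furongian 497, Guadalupian 273.01, Paleocene 66, Eocene 56, Miocene 23.03, Pliocene 5.333, Pleistocene 2.58.
Ordered oldest to youngest: Furongian, Guadalupian, Paleocene, Eocene, Miocene, Pliocene, Pleistocene.
Span = 497 − 0.0117 = 496.9883 Myr.
Durations: Paleocene 10, Pliocene 2.753, Furongian 11.6, Eocene 22.1, Guadalupian 13.5, Miocene 17.697, Pleistocene 2.5683 → longest is Eocene (22.1 Myr).

Furongian, Guadalupian, Paleocene, Eocene, Miocene, Pliocene, Pleistocene; total span 496.9883 Myr; longest is Eocene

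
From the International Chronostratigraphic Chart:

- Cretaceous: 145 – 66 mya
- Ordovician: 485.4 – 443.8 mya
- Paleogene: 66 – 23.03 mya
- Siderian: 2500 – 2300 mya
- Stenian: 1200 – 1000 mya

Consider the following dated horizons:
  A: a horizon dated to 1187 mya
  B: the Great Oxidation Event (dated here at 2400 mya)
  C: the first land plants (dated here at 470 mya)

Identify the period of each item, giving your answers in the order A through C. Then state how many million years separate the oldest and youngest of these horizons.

A — Stenian; B — Siderian; C — Ordovician; span 1930 million years

Match each age against the start–end ranges in the excerpt: A = 1187 Ma → Stenian (1200–1000); B = 2400 Ma → Siderian (2500–2300); C = 470 Ma → Ordovician (485.4–443.8).
The largest age is 2400 Ma and the smallest is 470 Ma; their difference is 1930 Myr.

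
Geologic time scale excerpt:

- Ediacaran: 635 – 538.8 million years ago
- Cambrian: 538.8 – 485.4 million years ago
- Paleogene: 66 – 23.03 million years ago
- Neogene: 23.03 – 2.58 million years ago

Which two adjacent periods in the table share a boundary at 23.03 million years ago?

Paleogene and Neogene

The Paleogene ends at 23.03 million years ago and the Neogene begins at 23.03 million years ago, so they share that boundary.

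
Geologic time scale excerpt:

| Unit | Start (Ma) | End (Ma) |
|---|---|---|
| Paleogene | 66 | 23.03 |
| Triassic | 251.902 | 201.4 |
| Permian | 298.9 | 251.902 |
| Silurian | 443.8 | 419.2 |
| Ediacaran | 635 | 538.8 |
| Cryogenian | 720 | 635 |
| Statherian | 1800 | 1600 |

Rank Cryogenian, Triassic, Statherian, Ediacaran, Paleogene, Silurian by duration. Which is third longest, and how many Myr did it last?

Cryogenian, 85 million years

Durations: Cryogenian 85; Triassic 50.502; Statherian 200; Ediacaran 96.2; Paleogene 42.97; Silurian 24.6 Myr.
Sorted longest-first: Statherian (200), Ediacaran (96.2), Cryogenian (85), Triassic (50.502), Paleogene (42.97), Silurian (24.6).
The third longest is Cryogenian at 85 Myr.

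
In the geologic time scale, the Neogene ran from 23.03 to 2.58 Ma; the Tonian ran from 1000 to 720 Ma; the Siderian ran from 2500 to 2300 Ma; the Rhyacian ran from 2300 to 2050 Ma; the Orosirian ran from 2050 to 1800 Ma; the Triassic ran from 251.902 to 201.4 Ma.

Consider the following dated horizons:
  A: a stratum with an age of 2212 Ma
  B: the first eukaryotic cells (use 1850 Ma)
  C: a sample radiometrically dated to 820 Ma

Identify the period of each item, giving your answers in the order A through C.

A — Rhyacian; B — Orosirian; C — Tonian

Match each age against the start–end ranges in the excerpt: A = 2212 Ma → Rhyacian (2300–2050); B = 1850 Ma → Orosirian (2050–1800); C = 820 Ma → Tonian (1000–720).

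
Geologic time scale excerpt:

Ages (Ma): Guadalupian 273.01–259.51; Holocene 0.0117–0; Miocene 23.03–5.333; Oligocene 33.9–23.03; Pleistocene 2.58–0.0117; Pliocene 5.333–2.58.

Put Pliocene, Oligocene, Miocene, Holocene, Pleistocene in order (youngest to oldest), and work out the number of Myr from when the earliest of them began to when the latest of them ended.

From the excerpt: Pliocene 5.333–2.58; Oligocene 33.9–23.03; Miocene 23.03–5.333; Holocene 0.0117–0; Pleistocene 2.58–0.0117 (Ma).
Larger Ma is earlier, so the oldest is Oligocene and the youngest is Holocene; youngest to oldest: Holocene, Pleistocene, Pliocene, Miocene, Oligocene.
Oldest start 33.9 minus youngest end 0 gives 33.9 Myr overall.

Holocene → Pleistocene → Pliocene → Miocene → Oligocene; total span 33.9 Myr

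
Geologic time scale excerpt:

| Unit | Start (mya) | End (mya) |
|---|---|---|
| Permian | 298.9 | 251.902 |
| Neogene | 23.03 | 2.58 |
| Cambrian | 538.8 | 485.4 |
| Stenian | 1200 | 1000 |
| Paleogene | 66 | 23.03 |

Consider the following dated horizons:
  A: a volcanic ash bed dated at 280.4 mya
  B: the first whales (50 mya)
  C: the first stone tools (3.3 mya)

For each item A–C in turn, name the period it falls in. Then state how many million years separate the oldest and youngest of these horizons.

A — Permian; B — Paleogene; C — Neogene; span 277.1 million years

Match each age against the start–end ranges in the excerpt: A = 280.4 Ma → Permian (298.9–251.902); B = 50 Ma → Paleogene (66–23.03); C = 3.3 Ma → Neogene (23.03–2.58).
The largest age is 280.4 Ma and the smallest is 3.3 Ma; their difference is 277.1 Myr.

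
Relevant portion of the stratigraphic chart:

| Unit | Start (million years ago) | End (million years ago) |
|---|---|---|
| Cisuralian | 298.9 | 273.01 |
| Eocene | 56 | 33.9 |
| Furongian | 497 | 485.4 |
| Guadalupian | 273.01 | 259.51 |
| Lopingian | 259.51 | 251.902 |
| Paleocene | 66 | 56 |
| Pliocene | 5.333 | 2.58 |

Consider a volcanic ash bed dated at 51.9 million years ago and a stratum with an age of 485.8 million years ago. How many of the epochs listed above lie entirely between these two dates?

4

485.8 Ma sits inside the Furongian (497–485.4) and 51.9 Ma inside the Eocene (56–33.9); neither of those is wholly between the two dates.
The listed epochs lying completely between them are Cisuralian, Guadalupian, Lopingian, Paleocene — 4 in all.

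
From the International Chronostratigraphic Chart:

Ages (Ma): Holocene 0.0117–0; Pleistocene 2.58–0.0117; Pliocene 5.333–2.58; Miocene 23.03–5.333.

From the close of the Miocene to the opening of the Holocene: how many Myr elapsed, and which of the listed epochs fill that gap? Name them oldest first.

The Miocene closes at 5.333 Ma and the Holocene opens at 0.0117 Ma, so the interval is 5.333 − 0.0117 = 5.3213 Myr.
An epoch fits inside if it starts at or after 5.333 Ma and ends at or before 0.0117 Ma; oldest first that gives Pliocene, Pleistocene.

5.3213 million years; Pliocene, Pleistocene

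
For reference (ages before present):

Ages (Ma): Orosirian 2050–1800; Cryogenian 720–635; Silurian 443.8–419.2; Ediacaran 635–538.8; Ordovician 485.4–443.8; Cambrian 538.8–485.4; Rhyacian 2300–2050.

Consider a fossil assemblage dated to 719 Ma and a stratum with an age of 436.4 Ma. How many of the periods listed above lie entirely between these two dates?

3

719 Ma sits inside the Cryogenian (720–635) and 436.4 Ma inside the Silurian (443.8–419.2); neither of those is wholly between the two dates.
The listed periods lying completely between them are Ediacaran, Cambrian, Ordovician — 3 in all.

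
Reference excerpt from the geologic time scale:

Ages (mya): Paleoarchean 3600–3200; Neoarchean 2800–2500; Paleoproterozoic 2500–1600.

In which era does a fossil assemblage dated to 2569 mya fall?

Neoarchean

2569 Ma lies between 2800 and 2500 Ma, so it falls in the Neoarchean.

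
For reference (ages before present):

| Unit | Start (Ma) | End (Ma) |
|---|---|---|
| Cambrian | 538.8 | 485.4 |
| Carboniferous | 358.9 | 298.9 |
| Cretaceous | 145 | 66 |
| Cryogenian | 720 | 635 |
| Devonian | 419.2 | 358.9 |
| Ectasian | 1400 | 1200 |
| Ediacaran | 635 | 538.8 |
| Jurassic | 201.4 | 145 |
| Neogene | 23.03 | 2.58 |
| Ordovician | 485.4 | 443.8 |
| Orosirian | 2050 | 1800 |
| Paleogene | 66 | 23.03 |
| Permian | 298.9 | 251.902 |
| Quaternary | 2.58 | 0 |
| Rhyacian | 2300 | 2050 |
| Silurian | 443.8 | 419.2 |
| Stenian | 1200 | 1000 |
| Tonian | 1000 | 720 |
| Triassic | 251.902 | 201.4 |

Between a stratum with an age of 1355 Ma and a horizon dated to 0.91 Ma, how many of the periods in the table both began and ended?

15

The older date is 1355 Ma and the younger is 0.91 Ma.
Periods with start < 1355 and end > 0.91 Ma: Stenian (1200–1000), Tonian (1000–720), Cryogenian (720–635), Ediacaran (635–538.8), Cambrian (538.8–485.4), Ordovician (485.4–443.8), Silurian (443.8–419.2), Devonian (419.2–358.9), Carboniferous (358.9–298.9), Permian (298.9–251.902), Triassic (251.902–201.4), Jurassic (201.4–145), Cretaceous (145–66), Paleogene (66–23.03), Neogene (23.03–2.58).
That is 15 complete periods.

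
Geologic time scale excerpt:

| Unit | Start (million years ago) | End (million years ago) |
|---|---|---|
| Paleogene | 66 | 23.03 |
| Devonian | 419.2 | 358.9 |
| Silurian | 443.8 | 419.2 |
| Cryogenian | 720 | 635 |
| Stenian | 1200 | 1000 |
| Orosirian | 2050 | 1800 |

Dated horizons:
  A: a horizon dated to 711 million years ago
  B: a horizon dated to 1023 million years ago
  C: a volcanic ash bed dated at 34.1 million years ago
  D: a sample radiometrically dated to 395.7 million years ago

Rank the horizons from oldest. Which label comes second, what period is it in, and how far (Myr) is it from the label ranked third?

Sorted oldest-first by Ma: B (1023), A (711), D (395.7), C (34.1).
The second oldest is A at 711 Ma, which lies in 720–635 Ma: the Cryogenian.
The third oldest is D at 395.7 Ma; separation = |711 − 395.7| = 315.3 Myr.

A, in the Cryogenian; 315.3 million years to D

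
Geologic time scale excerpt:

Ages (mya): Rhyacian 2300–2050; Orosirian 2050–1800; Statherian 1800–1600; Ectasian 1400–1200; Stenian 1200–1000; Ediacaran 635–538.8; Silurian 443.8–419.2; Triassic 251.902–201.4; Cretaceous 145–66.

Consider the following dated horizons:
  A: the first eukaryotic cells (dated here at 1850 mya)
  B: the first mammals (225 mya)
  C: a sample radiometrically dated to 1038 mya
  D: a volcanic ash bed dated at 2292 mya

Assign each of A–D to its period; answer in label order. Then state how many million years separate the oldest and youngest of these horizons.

A — Orosirian; B — Triassic; C — Stenian; D — Rhyacian; span 2067 million years

Match each age against the start–end ranges in the excerpt: A = 1850 Ma → Orosirian (2050–1800); B = 225 Ma → Triassic (251.902–201.4); C = 1038 Ma → Stenian (1200–1000); D = 2292 Ma → Rhyacian (2300–2050).
The largest age is 2292 Ma and the smallest is 225 Ma; their difference is 2067 Myr.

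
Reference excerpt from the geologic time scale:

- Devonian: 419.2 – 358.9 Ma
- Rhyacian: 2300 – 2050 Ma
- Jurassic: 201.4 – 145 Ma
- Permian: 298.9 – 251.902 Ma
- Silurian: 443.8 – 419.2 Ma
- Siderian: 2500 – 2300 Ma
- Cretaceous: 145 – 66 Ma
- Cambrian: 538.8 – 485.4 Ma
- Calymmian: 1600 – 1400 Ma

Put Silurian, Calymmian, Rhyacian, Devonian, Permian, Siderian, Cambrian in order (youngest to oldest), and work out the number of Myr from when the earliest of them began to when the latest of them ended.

From the excerpt: Silurian 443.8–419.2; Calymmian 1600–1400; Rhyacian 2300–2050; Devonian 419.2–358.9; Permian 298.9–251.902; Siderian 2500–2300; Cambrian 538.8–485.4 (Ma).
Larger Ma is earlier, so the oldest is Siderian and the youngest is Permian; youngest to oldest: Permian, Devonian, Silurian, Cambrian, Calymmian, Rhyacian, Siderian.
Oldest start 2500 minus youngest end 251.902 gives 2248.098 Myr overall.

Permian, Devonian, Silurian, Cambrian, Calymmian, Rhyacian, Siderian; total span 2248.098 Myr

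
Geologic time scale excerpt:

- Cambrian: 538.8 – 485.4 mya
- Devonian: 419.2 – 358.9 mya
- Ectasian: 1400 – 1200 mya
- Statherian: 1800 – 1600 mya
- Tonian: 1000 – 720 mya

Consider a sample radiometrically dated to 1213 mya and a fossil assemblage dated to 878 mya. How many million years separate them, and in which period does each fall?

Elapsed time: 1213 − 878 = 335 Myr.
1213 Ma lies within 1400–1200 Ma: Ectasian.
878 Ma lies within 1000–720 Ma: Tonian.

335 million years apart; the first in the Ectasian, the second in the Tonian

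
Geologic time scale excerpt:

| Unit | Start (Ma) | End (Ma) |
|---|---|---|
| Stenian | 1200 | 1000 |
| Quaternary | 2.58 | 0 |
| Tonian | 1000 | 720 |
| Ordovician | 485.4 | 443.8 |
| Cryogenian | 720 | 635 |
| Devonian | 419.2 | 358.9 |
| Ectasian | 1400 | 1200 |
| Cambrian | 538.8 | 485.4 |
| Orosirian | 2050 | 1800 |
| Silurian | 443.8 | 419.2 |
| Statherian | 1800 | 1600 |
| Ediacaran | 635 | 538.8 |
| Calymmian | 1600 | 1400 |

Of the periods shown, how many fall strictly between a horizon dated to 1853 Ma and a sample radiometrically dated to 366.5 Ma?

10

The older date is 1853 Ma and the younger is 366.5 Ma.
Periods with start < 1853 and end > 366.5 Ma: Statherian (1800–1600), Calymmian (1600–1400), Ectasian (1400–1200), Stenian (1200–1000), Tonian (1000–720), Cryogenian (720–635), Ediacaran (635–538.8), Cambrian (538.8–485.4), Ordovician (485.4–443.8), Silurian (443.8–419.2).
That is 10 complete periods.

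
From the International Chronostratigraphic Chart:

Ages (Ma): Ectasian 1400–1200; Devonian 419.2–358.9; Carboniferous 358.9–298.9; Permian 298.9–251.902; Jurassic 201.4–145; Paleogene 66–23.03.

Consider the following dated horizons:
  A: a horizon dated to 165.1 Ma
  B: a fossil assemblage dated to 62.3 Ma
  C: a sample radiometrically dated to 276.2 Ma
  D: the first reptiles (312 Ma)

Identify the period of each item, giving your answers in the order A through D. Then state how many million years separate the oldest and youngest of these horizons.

Match each age against the start–end ranges in the excerpt: A = 165.1 Ma → Jurassic (201.4–145); B = 62.3 Ma → Paleogene (66–23.03); C = 276.2 Ma → Permian (298.9–251.902); D = 312 Ma → Carboniferous (358.9–298.9).
The largest age is 312 Ma and the smallest is 62.3 Ma; their difference is 249.7 Myr.

A — Jurassic; B — Paleogene; C — Permian; D — Carboniferous; span 249.7 million years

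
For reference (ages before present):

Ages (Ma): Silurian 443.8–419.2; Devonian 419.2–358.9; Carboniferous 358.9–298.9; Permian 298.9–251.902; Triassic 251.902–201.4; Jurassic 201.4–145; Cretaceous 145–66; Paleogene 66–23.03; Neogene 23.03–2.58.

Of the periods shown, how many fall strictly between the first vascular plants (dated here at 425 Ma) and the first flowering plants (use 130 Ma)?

5

The older date is 425 Ma and the younger is 130 Ma.
Periods with start < 425 and end > 130 Ma: Devonian (419.2–358.9), Carboniferous (358.9–298.9), Permian (298.9–251.902), Triassic (251.902–201.4), Jurassic (201.4–145).
That is 5 complete periods.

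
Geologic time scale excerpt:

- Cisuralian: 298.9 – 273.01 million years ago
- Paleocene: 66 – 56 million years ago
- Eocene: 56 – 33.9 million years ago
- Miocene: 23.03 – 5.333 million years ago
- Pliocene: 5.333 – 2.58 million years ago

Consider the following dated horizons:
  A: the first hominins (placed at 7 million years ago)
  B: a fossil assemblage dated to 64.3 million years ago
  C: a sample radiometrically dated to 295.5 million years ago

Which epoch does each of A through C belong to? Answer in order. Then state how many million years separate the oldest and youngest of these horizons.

Match each age against the start–end ranges in the excerpt: A = 7 Ma → Miocene (23.03–5.333); B = 64.3 Ma → Paleocene (66–56); C = 295.5 Ma → Cisuralian (298.9–273.01).
The largest age is 295.5 Ma and the smallest is 7 Ma; their difference is 288.5 Myr.

A — Miocene; B — Paleocene; C — Cisuralian; span 288.5 million years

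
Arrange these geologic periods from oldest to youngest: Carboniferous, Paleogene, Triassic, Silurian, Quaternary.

Silurian, Carboniferous, Triassic, Paleogene, Quaternary

Era membership (oldest first within each) — Paleozoic: Silurian, Carboniferous; Mesozoic: Triassic; Cenozoic: Paleogene, Quaternary. Paleozoic precedes Mesozoic, which precedes Cenozoic. Concatenating the groups in that era order gives oldest to youngest directly.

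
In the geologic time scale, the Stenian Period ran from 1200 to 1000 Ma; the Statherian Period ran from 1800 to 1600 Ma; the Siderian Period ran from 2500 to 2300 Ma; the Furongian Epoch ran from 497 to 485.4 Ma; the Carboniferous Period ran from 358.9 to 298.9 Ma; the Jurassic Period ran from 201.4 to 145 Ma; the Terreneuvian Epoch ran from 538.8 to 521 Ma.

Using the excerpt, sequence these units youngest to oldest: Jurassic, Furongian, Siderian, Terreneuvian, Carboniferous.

The oldest of these is Siderian (starts 2500 Ma) and the youngest is Jurassic (ends 145 Ma).
In between, by decreasing start age: Terreneuvian (538.8), Furongian (497), Carboniferous (358.9).
Listing youngest first means reversing that sequence.

Jurassic → Carboniferous → Furongian → Terreneuvian → Siderian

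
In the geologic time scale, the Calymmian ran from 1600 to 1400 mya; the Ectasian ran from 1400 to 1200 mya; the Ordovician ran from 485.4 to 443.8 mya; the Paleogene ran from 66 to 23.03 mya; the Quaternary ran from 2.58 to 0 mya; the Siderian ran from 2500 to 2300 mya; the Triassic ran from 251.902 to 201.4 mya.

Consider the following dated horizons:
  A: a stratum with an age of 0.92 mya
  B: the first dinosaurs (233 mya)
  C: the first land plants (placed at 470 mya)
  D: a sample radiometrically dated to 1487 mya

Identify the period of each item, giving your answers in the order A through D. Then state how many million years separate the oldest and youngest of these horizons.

Match each age against the start–end ranges in the excerpt: A = 0.92 Ma → Quaternary (2.58–0); B = 233 Ma → Triassic (251.902–201.4); C = 470 Ma → Ordovician (485.4–443.8); D = 1487 Ma → Calymmian (1600–1400).
The largest age is 1487 Ma and the smallest is 0.92 Ma; their difference is 1486.08 Myr.

A — Quaternary; B — Triassic; C — Ordovician; D — Calymmian; span 1486.08 million years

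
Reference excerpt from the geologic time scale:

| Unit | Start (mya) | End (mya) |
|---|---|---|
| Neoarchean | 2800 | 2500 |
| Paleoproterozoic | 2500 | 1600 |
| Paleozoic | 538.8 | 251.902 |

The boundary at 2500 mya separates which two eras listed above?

Neoarchean and Paleoproterozoic

The Neoarchean ends at 2500 mya and the Paleoproterozoic begins at 2500 mya, so they share that boundary.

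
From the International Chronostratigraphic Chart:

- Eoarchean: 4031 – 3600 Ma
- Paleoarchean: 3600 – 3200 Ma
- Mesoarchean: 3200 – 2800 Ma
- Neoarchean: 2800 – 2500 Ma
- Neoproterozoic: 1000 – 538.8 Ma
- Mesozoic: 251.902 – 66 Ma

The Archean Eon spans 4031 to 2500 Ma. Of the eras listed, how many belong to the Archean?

Eras inside 4031–2500 Ma: Eoarchean, Paleoarchean, Mesoarchean, Neoarchean — 4 in total.

4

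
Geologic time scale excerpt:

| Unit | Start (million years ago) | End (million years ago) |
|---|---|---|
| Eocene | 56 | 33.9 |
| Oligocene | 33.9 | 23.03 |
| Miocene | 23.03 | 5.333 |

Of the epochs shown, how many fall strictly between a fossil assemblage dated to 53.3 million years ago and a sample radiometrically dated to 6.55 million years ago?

1

The older date is 53.3 Ma and the younger is 6.55 Ma.
Epochs with start < 53.3 and end > 6.55 Ma: Oligocene (33.9–23.03).
That is 1 complete epoch.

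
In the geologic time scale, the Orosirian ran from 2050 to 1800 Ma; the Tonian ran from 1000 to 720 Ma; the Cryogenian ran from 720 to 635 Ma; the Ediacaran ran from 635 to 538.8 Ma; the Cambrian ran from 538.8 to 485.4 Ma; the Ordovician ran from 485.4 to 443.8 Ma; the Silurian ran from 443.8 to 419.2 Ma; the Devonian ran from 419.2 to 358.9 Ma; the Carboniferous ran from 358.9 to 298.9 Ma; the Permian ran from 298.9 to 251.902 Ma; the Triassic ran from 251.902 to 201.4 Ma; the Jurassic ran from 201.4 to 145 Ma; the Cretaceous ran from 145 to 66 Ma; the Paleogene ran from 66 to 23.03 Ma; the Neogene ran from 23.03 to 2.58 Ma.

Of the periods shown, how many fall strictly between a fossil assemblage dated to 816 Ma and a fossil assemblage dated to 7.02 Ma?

816 Ma sits inside the Tonian (1000–720) and 7.02 Ma inside the Neogene (23.03–2.58); neither of those is wholly between the two dates.
The listed periods lying completely between them are Cryogenian, Ediacaran, Cambrian, Ordovician, Silurian, Devonian, Carboniferous, Permian, Triassic, Jurassic, Cretaceous, Paleogene — 12 in all.

12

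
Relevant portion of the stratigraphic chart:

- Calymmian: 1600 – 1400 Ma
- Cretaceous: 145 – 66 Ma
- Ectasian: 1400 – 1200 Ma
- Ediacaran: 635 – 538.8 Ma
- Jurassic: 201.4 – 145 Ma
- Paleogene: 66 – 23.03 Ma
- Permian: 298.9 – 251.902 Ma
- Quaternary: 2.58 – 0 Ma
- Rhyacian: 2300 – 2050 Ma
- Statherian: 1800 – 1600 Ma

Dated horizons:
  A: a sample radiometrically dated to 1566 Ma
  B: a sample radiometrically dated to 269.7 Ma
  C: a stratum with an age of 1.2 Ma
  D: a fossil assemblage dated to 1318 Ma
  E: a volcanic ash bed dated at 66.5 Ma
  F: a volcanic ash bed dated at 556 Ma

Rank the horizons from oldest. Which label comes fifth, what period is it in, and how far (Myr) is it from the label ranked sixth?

E, in the Cretaceous; 65.3 million years to C

Sorted oldest-first by Ma: A (1566), D (1318), F (556), B (269.7), E (66.5), C (1.2).
The fifth oldest is E at 66.5 Ma, which lies in 145–66 Ma: the Cretaceous.
The sixth oldest is C at 1.2 Ma; separation = |66.5 − 1.2| = 65.3 Myr.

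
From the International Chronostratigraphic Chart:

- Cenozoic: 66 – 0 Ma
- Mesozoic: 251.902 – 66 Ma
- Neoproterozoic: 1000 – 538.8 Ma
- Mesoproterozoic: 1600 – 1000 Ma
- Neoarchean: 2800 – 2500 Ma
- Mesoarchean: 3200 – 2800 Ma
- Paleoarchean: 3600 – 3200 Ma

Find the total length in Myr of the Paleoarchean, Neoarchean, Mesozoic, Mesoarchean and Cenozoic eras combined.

1351.902 million years

Duration is start − end for each: (3600 − 3200) + (2800 − 2500) + (251.902 − 66) + (3200 − 2800) + (66 − 0).
That is 400 + 300 + 185.902 + 400 + 66, which totals 1351.902 million years.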